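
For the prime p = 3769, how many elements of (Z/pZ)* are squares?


For prime p, the number of non-zero quadratic residues is (p-1)/2.
= (3769-1)/2
= 1884

1884


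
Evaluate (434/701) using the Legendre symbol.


p = 701 is prime, so compute (434/701) with the reciprocity algorithm (Jacobi-symbol steps: pull out 2s via (2/n), flip via reciprocity, reduce):
  pull out 2: (2/701) = -1  (since 701 mod 8 = 5)
  reciprocity: (217/701) -> +(701/217)
  reduce: (50/217)
  pull out 2: (2/217) = +1  (since 217 mod 8 = 1)
  reciprocity: (25/217) -> +(217/25)
  reduce: (17/25)
  reciprocity: (17/25) -> +(25/17)
  reduce: (8/17)
  pull out 2: (2/17) = +1  (since 17 mod 8 = 1)
  pull out 2: (2/17) = +1  (since 17 mod 8 = 1)
  pull out 2: (2/17) = +1  (since 17 mod 8 = 1)
  (1/17) = 1
Product of signs = -1
(434/701) = -1

-1


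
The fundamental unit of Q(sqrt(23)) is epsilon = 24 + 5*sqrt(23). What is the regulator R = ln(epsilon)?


epsilon = 24 + 5*sqrt(23)
= 47.9792
R = ln(47.9792)
= 3.8708

3.8708


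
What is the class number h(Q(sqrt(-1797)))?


K = Q(sqrt(-1797)). d mod 4 = 3, so D = disc(K) = 4d = -7188
h(K) equals the number of primitive reduced positive-definite forms (a, b, c) = a*x^2 + b*x*y + c*y^2 with b^2 - 4ac = D,
where reduced means |b| <= a <= c, with b >= 0 whenever |b| = a or a = c, and primitive means gcd(a, b, c) = 1.
Reduced forces 3a^2 <= |D| = 7188, so 1 <= a <= 48; b must have the parity of D, and c = (b^2 - D)/(4a) must be an integer >= a.
Enumerate a = 1..48, b in [-a, a]:
  a=1: (1, 0, 1797)  [1]
  a=2: (2, 2, 899)  [1]
  a=3: (3, 0, 599)  [1]
  a=4..5: none
  a=6: (6, 6, 301)  [1]
  a=7: (7, -6, 258), (7, 6, 258)  [2]
  a=8..12: none
  a=13: (13, -12, 141), (13, 12, 141)  [2]
  a=14: (14, -6, 129), (14, 6, 129)  [2]
  a=15..20: none
  a=21: (21, -6, 86), (21, 6, 86)  [2]
  a=22..25: none
  a=26: (26, -14, 71), (26, 14, 71)  [2]
  a=27..28: none
  a=29: (29, -2, 62), (29, 2, 62)  [2]
  a=30: none
  a=31: (31, -2, 58), (31, 2, 58)  [2]
  a=32..36: none
  a=37: (37, -8, 49), (37, 8, 49)  [2]
  a=38: none
  a=39: (39, -12, 47), (39, 12, 47)  [2]
  a=40..41: none
  a=42: (42, -6, 43), (42, 6, 43)  [2]
  a=43..48: none
Total reduced forms: 1 + 1 + 1 + 1 + 2 + 2 + 2 + 2 + 2 + 2 + 2 + 2 + 2 + 2 = 24
h = 24

24


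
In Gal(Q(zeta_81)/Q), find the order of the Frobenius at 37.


The Frobenius at p in Gal(Q(zeta_n)/Q) = (Z/nZ)* is the class of p, so its order is ord_81(37), the smallest k >= 1 with 37^k = 1 mod 81.
n = 81 = 3^4, phi(81) = 54; the order divides phi(n).
Divisors of 54: 1, 2, 3, 6, 9, 18, 27, 54
Repeated squaring mod 81: 37^1 = 37, 37^2 = 73, 37^4 = 64, 37^8 = 46, 37^16 = 10, 37^32 = 19
Test divisors in increasing order:
  k=1: 37^1 = 37 mod 81
  k=2: 37^2 = 73 mod 81
  k=3: 37^3 = 73 * 37 = 28 mod 81
  k=6: 37^6 = 64 * 73 = 55 mod 81
  k=9: 37^9 = 46 * 37 = 1 mod 81  <- first divisor giving 1
Order = 9

9


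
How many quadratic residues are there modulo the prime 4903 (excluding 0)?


For prime p, the number of non-zero quadratic residues is (p-1)/2.
= (4903-1)/2
= 2451

2451


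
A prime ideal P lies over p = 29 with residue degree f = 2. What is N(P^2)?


N(P^a) = p^(a*f)
= 29^(2*2)
= 29^4
= 707281

707281


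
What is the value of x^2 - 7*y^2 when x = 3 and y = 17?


x^2 - d*y^2
= 3^2 - 7*17^2
= 9 - 2023
= -2014

-2014


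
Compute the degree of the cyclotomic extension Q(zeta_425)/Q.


The degree equals Euler's totient phi(425).
425 = 5^2 * 17
phi(425) = 320

320


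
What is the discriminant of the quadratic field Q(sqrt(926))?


For K = Q(sqrt(d)) with d squarefree: disc(K) = d if d = 1 mod 4, and disc(K) = 4d if d = 2 or 3 mod 4.
Here d = 926, and d mod 4 = 2.
d = 2 mod 4, not 1 (O_K = Z[sqrt(d)]), so disc(K) = 4d = 4 * (926) = 3704

3704


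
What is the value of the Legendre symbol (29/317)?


p = 317 is prime, so compute (29/317) with the reciprocity algorithm (Jacobi-symbol steps: pull out 2s via (2/n), flip via reciprocity, reduce):
  reciprocity: (29/317) -> +(317/29)
  reduce: (27/29)
  reciprocity: (27/29) -> +(29/27)
  reduce: (2/27)
  pull out 2: (2/27) = -1  (since 27 mod 8 = 3)
  (1/27) = 1
Product of signs = -1
(29/317) = -1

-1


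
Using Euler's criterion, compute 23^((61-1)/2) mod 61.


p = 61 is prime and the exponent is (p-1)/2 = 30, so by Euler's criterion 23^30 = (23/61) = +1 or -1 mod 61.
Compute by square-and-multiply:
  30 = 16 + 8 + 4 + 2 (binary 11110)
  Repeated squaring mod 61: 23^1 = 23, 23^2 = 41, 23^4 = 34, 23^8 = 58, 23^16 = 9
  23^30 = 23^16 * 23^8 * 23^4 * 23^2 = 9 * 58 * 34 * 41 mod 61
    9 * 58 = 522 = 34 mod 61
    34 * 34 = 1156 = 58 mod 61
    58 * 41 = 2378 = 60 mod 61
  23^30 = 60 mod 61
Result 60 = p - 1 = -1 mod 61: 23 is a quadratic non-residue mod 61. As a residue in [0, p-1] the value is 60.
23^30 mod 61 = 60

60


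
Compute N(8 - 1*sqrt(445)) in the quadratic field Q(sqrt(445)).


N(a + b*sqrt(d)) = a^2 - d*b^2
= (8)^2 - (445)*(-1)^2
= 64 - 445
= -381

-381


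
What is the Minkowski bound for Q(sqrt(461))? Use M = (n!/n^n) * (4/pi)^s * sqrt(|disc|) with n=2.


d = 461, d mod 4 = 1, so disc(K) = d = 461; |disc(K)| = 461
Real quadratic field, so n = 2, s = r2 = 0, r1 = 2
M = (n!/n^n) * (4/pi)^s * sqrt(|disc(K)|) = (2!/2^2) * (4/pi)^0 * sqrt(461)
= 0.5 * 1.000000 * 21.470911
= 10.7355

10.7355


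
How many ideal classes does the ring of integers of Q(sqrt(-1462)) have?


K = Q(sqrt(-1462)). d mod 4 = 2, so D = disc(K) = 4d = -5848
h(K) equals the number of primitive reduced positive-definite forms (a, b, c) = a*x^2 + b*x*y + c*y^2 with b^2 - 4ac = D,
where reduced means |b| <= a <= c, with b >= 0 whenever |b| = a or a = c, and primitive means gcd(a, b, c) = 1.
Reduced forces 3a^2 <= |D| = 5848, so 1 <= a <= 44; b must have the parity of D, and c = (b^2 - D)/(4a) must be an integer >= a.
Enumerate a = 1..44, b in [-a, a]:
  a=1: (1, 0, 1462)  [1]
  a=2: (2, 0, 731)  [1]
  a=3..6: none
  a=7: (7, -2, 209), (7, 2, 209)  [2]
  a=8..10: none
  a=11: (11, -2, 133), (11, 2, 133)  [2]
  a=12..13: none
  a=14: (14, -12, 107), (14, 12, 107)  [2]
  a=15..16: none
  a=17: (17, 0, 86)  [1]
  a=18: none
  a=19: (19, -2, 77), (19, 2, 77)  [2]
  a=20..21: none
  a=22: (22, -20, 71), (22, 20, 71)  [2]
  a=23..33: none
  a=34: (34, 0, 43)  [1]
  a=35..37: none
  a=38: (38, -36, 47), (38, 36, 47)  [2]
  a=39..44: none
Total reduced forms: 1 + 1 + 2 + 2 + 2 + 1 + 2 + 2 + 1 + 2 = 16
h = 16

16


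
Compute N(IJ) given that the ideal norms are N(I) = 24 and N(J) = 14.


N(IJ) = N(I) * N(J)
= 24 * 14
= 336

336


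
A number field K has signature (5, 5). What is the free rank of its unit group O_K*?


By Dirichlet's unit theorem:
rank = r1 + r2 - 1
= 5 + 5 - 1
= 9

9


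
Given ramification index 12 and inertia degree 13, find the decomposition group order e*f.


|D_P| = e * f
= 12 * 13
= 156

156


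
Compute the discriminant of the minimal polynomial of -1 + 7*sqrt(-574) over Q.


The element -1 + 7*sqrt(-574) has minimal polynomial:
x^2 + 2*x + 28127
Discriminant = (2)^2 - 4*(28127)
= 4 - 112508
= -112504

-112504


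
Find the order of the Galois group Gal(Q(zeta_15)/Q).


|Gal(Q(zeta_15)/Q)| = phi(15)
= 8

8


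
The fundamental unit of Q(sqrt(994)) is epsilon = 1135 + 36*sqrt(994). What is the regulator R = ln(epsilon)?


epsilon = 1135 + 36*sqrt(994)
= 2269.9996
R = ln(2269.9996)
= 7.7275

7.7275


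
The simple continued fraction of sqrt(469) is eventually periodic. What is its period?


Run the CF algorithm for sqrt(469).
a_0 = floor(sqrt(469)) = 21; set m_0=0, q_0=1.
Recurrence: m' = q*a - m,  q' = (d - m'^2)/q,  a' = floor((a_0 + m')/q').
  step 1: m=21, q=28, a=1
  step 2: m=7, q=15, a=1
  step 3: m=8, q=27, a=1
  step 4: m=19, q=4, a=10
  step 5: m=21, q=7, a=6
  step 6: m=21, q=4, a=10
  step 7: m=19, q=27, a=1
  step 8: m=8, q=15, a=1
  step 9: m=7, q=28, a=1
  step 10: m=21, q=1, a=42
a_10 = 2*a_0 = 42, so the period closes here.
sqrt(469) = [21; 1, 1, 1, 10, 6, 10, 1, 1, 1, 42]
Period length = 10

10


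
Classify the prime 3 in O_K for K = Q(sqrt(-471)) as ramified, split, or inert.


K = Q(sqrt(-471)). Since d mod 4 = 1, disc(K) = -471.
Check p | disc: -471 mod 3 = 0.
p divides disc, so p ramifies: (p) = P^2 with e=2, f=1, g=1.
Therefore p is ramified.

ramified


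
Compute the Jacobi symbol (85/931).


Compute (85/931) via quadratic reciprocity:
  reciprocity: (85/931) -> +(931/85)
  reduce: (81/85)
  reciprocity: (81/85) -> +(85/81)
  reduce: (4/81)
  pull out 2: (2/81) = +1  (since 81 mod 8 = 1)
  pull out 2: (2/81) = +1  (since 81 mod 8 = 1)
  (1/81) = 1
Product of signs = 1

1


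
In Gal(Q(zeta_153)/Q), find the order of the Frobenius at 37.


The Frobenius at p in Gal(Q(zeta_n)/Q) = (Z/nZ)* is the class of p, so its order is ord_153(37), the smallest k >= 1 with 37^k = 1 mod 153.
n = 153 = 3^2 * 17, phi(153) = 96; the order divides phi(n).
Divisors of 96: 1, 2, 3, 4, 6, 8, 12, 16, 24, 32, 48, 96
Repeated squaring mod 153: 37^1 = 37, 37^2 = 145, 37^4 = 64, 37^8 = 118, 37^16 = 1, 37^32 = 1, 37^64 = 1
Test divisors in increasing order:
  k=1: 37^1 = 37 mod 153
  k=2: 37^2 = 145 mod 153
  k=3: 37^3 = 145 * 37 = 10 mod 153
  k=4: 37^4 = 64 mod 153
  k=6: 37^6 = 64 * 145 = 100 mod 153
  k=8: 37^8 = 118 mod 153
  k=12: 37^12 = 118 * 64 = 55 mod 153
  k=16: 37^16 = 1 mod 153  <- first divisor giving 1
Order = 16

16


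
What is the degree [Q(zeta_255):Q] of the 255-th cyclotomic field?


The degree equals Euler's totient phi(255).
255 = 3 * 5 * 17
phi(255) = 128

128


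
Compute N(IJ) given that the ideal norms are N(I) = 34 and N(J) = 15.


N(IJ) = N(I) * N(J)
= 34 * 15
= 510

510


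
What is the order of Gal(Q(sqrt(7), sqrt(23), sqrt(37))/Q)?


The 3 square roots of distinct primes are multiplicatively independent over Q,
so [K:Q] = 2^3 and Gal(K/Q) is isomorphic to (Z/2Z)^3.
|Gal| = 2^3 = 8

8


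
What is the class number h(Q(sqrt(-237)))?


K = Q(sqrt(-237)). d mod 4 = 3, so D = disc(K) = 4d = -948
h(K) equals the number of primitive reduced positive-definite forms (a, b, c) = a*x^2 + b*x*y + c*y^2 with b^2 - 4ac = D,
where reduced means |b| <= a <= c, with b >= 0 whenever |b| = a or a = c, and primitive means gcd(a, b, c) = 1.
Reduced forces 3a^2 <= |D| = 948, so 1 <= a <= 17; b must have the parity of D, and c = (b^2 - D)/(4a) must be an integer >= a.
Enumerate a = 1..17, b in [-a, a]:
  a=1: (1, 0, 237)  [1]
  a=2: (2, 2, 119)  [1]
  a=3: (3, 0, 79)  [1]
  a=4..5: none
  a=6: (6, 6, 41)  [1]
  a=7: (7, -2, 34), (7, 2, 34)  [2]
  a=8..10: none
  a=11: (11, -8, 23), (11, 8, 23)  [2]
  a=12: none
  a=13: (13, -12, 21), (13, 12, 21)  [2]
  a=14: (14, -2, 17), (14, 2, 17)  [2]
  a=15..17: none
Total reduced forms: 1 + 1 + 1 + 1 + 2 + 2 + 2 + 2 = 12
h = 12

12


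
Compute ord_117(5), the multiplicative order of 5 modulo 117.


We want ord_117(5), the smallest k >= 1 with 5^k = 1 mod 117.
n = 117 = 3^2 * 13, phi(117) = 72; the order divides phi(n).
Divisors of 72: 1, 2, 3, 4, 6, 8, 9, 12, 18, 24, 36, 72
Repeated squaring mod 117: 5^1 = 5, 5^2 = 25, 5^4 = 40, 5^8 = 79, 5^16 = 40, 5^32 = 79, 5^64 = 40
Test divisors in increasing order:
  k=1: 5^1 = 5 mod 117
  k=2: 5^2 = 25 mod 117
  k=3: 5^3 = 25 * 5 = 8 mod 117
  k=4: 5^4 = 40 mod 117
  k=6: 5^6 = 40 * 25 = 64 mod 117
  k=8: 5^8 = 79 mod 117
  k=9: 5^9 = 79 * 5 = 44 mod 117
  k=12: 5^12 = 79 * 40 = 1 mod 117  <- first divisor giving 1
Order = 12

12


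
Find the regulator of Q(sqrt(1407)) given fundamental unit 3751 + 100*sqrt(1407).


epsilon = 3751 + 100*sqrt(1407)
= 7501.9999
R = ln(7501.9999)
= 8.9229

8.9229


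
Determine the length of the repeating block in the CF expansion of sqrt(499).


Run the CF algorithm for sqrt(499).
a_0 = floor(sqrt(499)) = 22; set m_0=0, q_0=1.
Recurrence: m' = q*a - m,  q' = (d - m'^2)/q,  a' = floor((a_0 + m')/q').
  step 1: m=22, q=15, a=2
  step 2: m=8, q=29, a=1
  step 3: m=21, q=2, a=21
  step 4: m=21, q=29, a=1
  step 5: m=8, q=15, a=2
  step 6: m=22, q=1, a=44
a_6 = 2*a_0 = 44, so the period closes here.
sqrt(499) = [22; 2, 1, 21, 1, 2, 44]
Period length = 6

6


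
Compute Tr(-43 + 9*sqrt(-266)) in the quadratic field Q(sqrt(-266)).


Tr(a + b*sqrt(d)) = (a + b*sqrt(d)) + (a - b*sqrt(d)) = 2a
= 2 * (-43)
= -86

-86


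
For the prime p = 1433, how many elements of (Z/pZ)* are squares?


For prime p, the number of non-zero quadratic residues is (p-1)/2.
= (1433-1)/2
= 716

716


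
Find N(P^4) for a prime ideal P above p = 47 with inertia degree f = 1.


N(P^a) = p^(a*f)
= 47^(4*1)
= 47^4
= 4879681

4879681


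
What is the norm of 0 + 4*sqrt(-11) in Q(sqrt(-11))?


N(a + b*sqrt(d)) = a^2 - d*b^2
= (0)^2 - (-11)*(4)^2
= 0 + 176
= 176

176


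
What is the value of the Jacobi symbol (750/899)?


Compute (750/899) via quadratic reciprocity:
  pull out 2: (2/899) = -1  (since 899 mod 8 = 3)
  reciprocity: (375/899) -> -(899/375)
  reduce: (149/375)
  reciprocity: (149/375) -> +(375/149)
  reduce: (77/149)
  reciprocity: (77/149) -> +(149/77)
  reduce: (72/77)
  pull out 2: (2/77) = -1  (since 77 mod 8 = 5)
  pull out 2: (2/77) = -1  (since 77 mod 8 = 5)
  pull out 2: (2/77) = -1  (since 77 mod 8 = 5)
  reciprocity: (9/77) -> +(77/9)
  reduce: (5/9)
  reciprocity: (5/9) -> +(9/5)
  reduce: (4/5)
  pull out 2: (2/5) = -1  (since 5 mod 8 = 5)
  pull out 2: (2/5) = -1  (since 5 mod 8 = 5)
  (1/5) = 1
Product of signs = -1

-1


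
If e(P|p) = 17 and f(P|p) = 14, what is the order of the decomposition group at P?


|D_P| = e * f
= 17 * 14
= 238

238


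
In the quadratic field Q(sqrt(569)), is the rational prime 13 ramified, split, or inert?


K = Q(sqrt(569)). Since d mod 4 = 1, disc(K) = 569.
Check p | disc: 569 mod 13 = 10.
p does not divide disc. Compute Legendre symbol (d/p):
10^((13-1)/2) mod 13 = 1
(d/p) = 1, so p splits: (p) = P*P' with e=1, f=1, g=2.
Therefore p is split.

split


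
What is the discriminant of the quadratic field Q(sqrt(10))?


For K = Q(sqrt(d)) with d squarefree: disc(K) = d if d = 1 mod 4, and disc(K) = 4d if d = 2 or 3 mod 4.
Here d = 10, and d mod 4 = 2.
d = 2 mod 4, not 1 (O_K = Z[sqrt(d)]), so disc(K) = 4d = 4 * (10) = 40

40


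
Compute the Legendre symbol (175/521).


p = 521 is prime, so compute (175/521) with the reciprocity algorithm (Jacobi-symbol steps: pull out 2s via (2/n), flip via reciprocity, reduce):
  reciprocity: (175/521) -> +(521/175)
  reduce: (171/175)
  reciprocity: (171/175) -> -(175/171)
  reduce: (4/171)
  pull out 2: (2/171) = -1  (since 171 mod 8 = 3)
  pull out 2: (2/171) = -1  (since 171 mod 8 = 3)
  (1/171) = 1
Product of signs = -1
(175/521) = -1

-1


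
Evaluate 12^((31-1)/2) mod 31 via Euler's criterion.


p = 31 is prime and the exponent is (p-1)/2 = 15, so by Euler's criterion 12^15 = (12/31) = +1 or -1 mod 31.
Compute by square-and-multiply:
  15 = 8 + 4 + 2 + 1 (binary 1111)
  Repeated squaring mod 31: 12^1 = 12, 12^2 = 20, 12^4 = 28, 12^8 = 9
  12^15 = 12^8 * 12^4 * 12^2 * 12^1 = 9 * 28 * 20 * 12 mod 31
    9 * 28 = 252 = 4 mod 31
    4 * 20 = 80 = 18 mod 31
    18 * 12 = 216 = 30 mod 31
  12^15 = 30 mod 31
Result 30 = p - 1 = -1 mod 31: 12 is a quadratic non-residue mod 31. As a residue in [0, p-1] the value is 30.
12^15 mod 31 = 30

30


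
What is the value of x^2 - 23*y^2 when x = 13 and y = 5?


x^2 - d*y^2
= 13^2 - 23*5^2
= 169 - 575
= -406

-406


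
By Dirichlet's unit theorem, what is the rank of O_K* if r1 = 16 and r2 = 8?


By Dirichlet's unit theorem:
rank = r1 + r2 - 1
= 16 + 8 - 1
= 23

23


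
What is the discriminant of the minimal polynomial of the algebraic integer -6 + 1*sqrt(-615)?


The element -6 + 1*sqrt(-615) has minimal polynomial:
x^2 + 12*x + 651
Discriminant = (12)^2 - 4*(651)
= 144 - 2604
= -2460

-2460


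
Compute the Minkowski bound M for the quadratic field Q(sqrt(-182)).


d = -182, d mod 4 = 2, so disc(K) = 4d = -728; |disc(K)| = 728
Imaginary quadratic field, so n = 2, s = r2 = 1, r1 = 0
M = (n!/n^n) * (4/pi)^s * sqrt(|disc(K)|) = (2!/2^2) * (4/pi)^1 * sqrt(728)
= 0.5 * 1.273240 * 26.981475
= 17.1769

17.1769


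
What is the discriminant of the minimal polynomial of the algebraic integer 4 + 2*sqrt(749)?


The element 4 + 2*sqrt(749) has minimal polynomial:
x^2 - 8*x - 2980
Discriminant = (-8)^2 - 4*(-2980)
= 64 + 11920
= 11984

11984


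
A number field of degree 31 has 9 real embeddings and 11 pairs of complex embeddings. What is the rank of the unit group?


By Dirichlet's unit theorem:
rank = r1 + r2 - 1
= 9 + 11 - 1
= 19

19


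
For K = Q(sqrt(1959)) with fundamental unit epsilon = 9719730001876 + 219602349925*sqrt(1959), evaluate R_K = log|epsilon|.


epsilon = 9719730001876 + 219602349925*sqrt(1959)
= 1.9439e+13
R = ln(1.9439e+13)
= 30.5983

30.5983


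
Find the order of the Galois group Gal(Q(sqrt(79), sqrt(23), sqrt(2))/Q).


The 3 square roots of distinct primes are multiplicatively independent over Q,
so [K:Q] = 2^3 and Gal(K/Q) is isomorphic to (Z/2Z)^3.
|Gal| = 2^3 = 8

8


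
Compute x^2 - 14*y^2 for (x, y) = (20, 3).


x^2 - d*y^2
= 20^2 - 14*3^2
= 400 - 126
= 274

274


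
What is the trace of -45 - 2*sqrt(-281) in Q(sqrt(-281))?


Tr(a + b*sqrt(d)) = (a + b*sqrt(d)) + (a - b*sqrt(d)) = 2a
= 2 * (-45)
= -90

-90


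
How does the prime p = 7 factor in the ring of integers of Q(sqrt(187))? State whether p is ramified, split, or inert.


K = Q(sqrt(187)). Since d mod 4 = 3, disc(K) = 748.
Check p | disc: 748 mod 7 = 6.
p does not divide disc. Compute Legendre symbol (d/p):
5^((7-1)/2) mod 7 = -1
(d/p) = -1, so p is inert: (p) stays prime with e=1, f=2, g=1.
Therefore p is inert.

inert


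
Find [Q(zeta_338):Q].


The degree equals Euler's totient phi(338).
338 = 2 * 13^2
phi(338) = 156

156


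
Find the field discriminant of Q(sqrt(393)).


For K = Q(sqrt(d)) with d squarefree: disc(K) = d if d = 1 mod 4, and disc(K) = 4d if d = 2 or 3 mod 4.
Here d = 393, and d mod 4 = 1.
d = 1 mod 4 (O_K = Z[(1+sqrt(d))/2]), so disc(K) = d = 393

393


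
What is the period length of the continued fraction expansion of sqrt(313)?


Run the CF algorithm for sqrt(313).
a_0 = floor(sqrt(313)) = 17; set m_0=0, q_0=1.
Recurrence: m' = q*a - m,  q' = (d - m'^2)/q,  a' = floor((a_0 + m')/q').
  step 1: m=17, q=24, a=1
  step 2: m=7, q=11, a=2
  step 3: m=15, q=8, a=4
  step 4: m=17, q=3, a=11
  step 5: m=16, q=19, a=1
  step 6: m=3, q=16, a=1
  step 7: m=13, q=9, a=3
  step 8: m=14, q=13, a=2
  step 9: m=12, q=13, a=2
  step 10: m=14, q=9, a=3
  step 11: m=13, q=16, a=1
  step 12: m=3, q=19, a=1
  step 13: m=16, q=3, a=11
  step 14: m=17, q=8, a=4
  step 15: m=15, q=11, a=2
  step 16: m=7, q=24, a=1
  step 17: m=17, q=1, a=34
a_17 = 2*a_0 = 34, so the period closes here.
sqrt(313) = [17; 1, 2, 4, 11, 1, 1, 3, 2, 2, 3, 1, 1, 11, 4, 2, 1, 34]
Period length = 17

17


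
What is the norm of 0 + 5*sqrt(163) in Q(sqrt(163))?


N(a + b*sqrt(d)) = a^2 - d*b^2
= (0)^2 - (163)*(5)^2
= 0 - 4075
= -4075

-4075


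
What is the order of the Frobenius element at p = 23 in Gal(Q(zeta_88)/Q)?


The Frobenius at p in Gal(Q(zeta_n)/Q) = (Z/nZ)* is the class of p, so its order is ord_88(23), the smallest k >= 1 with 23^k = 1 mod 88.
n = 88 = 2^3 * 11, phi(88) = 40; the order divides phi(n).
Divisors of 40: 1, 2, 4, 5, 8, 10, 20, 40
Repeated squaring mod 88: 23^1 = 23, 23^2 = 1, 23^4 = 1, 23^8 = 1, 23^16 = 1, 23^32 = 1
Test divisors in increasing order:
  k=1: 23^1 = 23 mod 88
  k=2: 23^2 = 1 mod 88  <- first divisor giving 1
Order = 2

2


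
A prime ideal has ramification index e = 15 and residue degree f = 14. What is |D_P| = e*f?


|D_P| = e * f
= 15 * 14
= 210

210


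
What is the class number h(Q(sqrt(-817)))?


K = Q(sqrt(-817)). d mod 4 = 3, so D = disc(K) = 4d = -3268
h(K) equals the number of primitive reduced positive-definite forms (a, b, c) = a*x^2 + b*x*y + c*y^2 with b^2 - 4ac = D,
where reduced means |b| <= a <= c, with b >= 0 whenever |b| = a or a = c, and primitive means gcd(a, b, c) = 1.
Reduced forces 3a^2 <= |D| = 3268, so 1 <= a <= 33; b must have the parity of D, and c = (b^2 - D)/(4a) must be an integer >= a.
Enumerate a = 1..33, b in [-a, a]:
  a=1: (1, 0, 817)  [1]
  a=2: (2, 2, 409)  [1]
  a=3..6: none
  a=7: (7, -6, 118), (7, 6, 118)  [2]
  a=8..13: none
  a=14: (14, -6, 59), (14, 6, 59)  [2]
  a=15..16: none
  a=17: (17, -8, 49), (17, 8, 49)  [2]
  a=18: none
  a=19: (19, 0, 43)  [1]
  a=20..28: none
  a=29: (29, -26, 34), (29, 26, 34)  [2]
  a=30: none
  a=31: (31, 24, 31)  [1]
  a=32..33: none
Total reduced forms: 1 + 1 + 2 + 2 + 2 + 1 + 2 + 1 = 12
h = 12

12


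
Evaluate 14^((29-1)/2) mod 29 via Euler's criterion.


p = 29 is prime and the exponent is (p-1)/2 = 14, so by Euler's criterion 14^14 = (14/29) = +1 or -1 mod 29.
Compute by square-and-multiply:
  14 = 8 + 4 + 2 (binary 1110)
  Repeated squaring mod 29: 14^1 = 14, 14^2 = 22, 14^4 = 20, 14^8 = 23
  14^14 = 14^8 * 14^4 * 14^2 = 23 * 20 * 22 mod 29
    23 * 20 = 460 = 25 mod 29
    25 * 22 = 550 = 28 mod 29
  14^14 = 28 mod 29
Result 28 = p - 1 = -1 mod 29: 14 is a quadratic non-residue mod 29. As a residue in [0, p-1] the value is 28.
14^14 mod 29 = 28

28


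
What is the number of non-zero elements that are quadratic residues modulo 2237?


For prime p, the number of non-zero quadratic residues is (p-1)/2.
= (2237-1)/2
= 1118

1118


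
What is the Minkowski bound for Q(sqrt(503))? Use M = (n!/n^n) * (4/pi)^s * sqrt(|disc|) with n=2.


d = 503, d mod 4 = 3, so disc(K) = 4d = 2012; |disc(K)| = 2012
Real quadratic field, so n = 2, s = r2 = 0, r1 = 2
M = (n!/n^n) * (4/pi)^s * sqrt(|disc(K)|) = (2!/2^2) * (4/pi)^0 * sqrt(2012)
= 0.5 * 1.000000 * 44.855323
= 22.4277

22.4277


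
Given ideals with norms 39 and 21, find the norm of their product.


N(IJ) = N(I) * N(J)
= 39 * 21
= 819

819


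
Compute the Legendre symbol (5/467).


p = 467 is prime, so compute (5/467) with the reciprocity algorithm (Jacobi-symbol steps: pull out 2s via (2/n), flip via reciprocity, reduce):
  reciprocity: (5/467) -> +(467/5)
  reduce: (2/5)
  pull out 2: (2/5) = -1  (since 5 mod 8 = 5)
  (1/5) = 1
Product of signs = -1
(5/467) = -1

-1


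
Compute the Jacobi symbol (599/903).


Compute (599/903) via quadratic reciprocity:
  reciprocity: (599/903) -> -(903/599)
  reduce: (304/599)
  pull out 2: (2/599) = +1  (since 599 mod 8 = 7)
  pull out 2: (2/599) = +1  (since 599 mod 8 = 7)
  pull out 2: (2/599) = +1  (since 599 mod 8 = 7)
  pull out 2: (2/599) = +1  (since 599 mod 8 = 7)
  reciprocity: (19/599) -> -(599/19)
  reduce: (10/19)
  pull out 2: (2/19) = -1  (since 19 mod 8 = 3)
  reciprocity: (5/19) -> +(19/5)
  reduce: (4/5)
  pull out 2: (2/5) = -1  (since 5 mod 8 = 5)
  pull out 2: (2/5) = -1  (since 5 mod 8 = 5)
  (1/5) = 1
Product of signs = -1

-1


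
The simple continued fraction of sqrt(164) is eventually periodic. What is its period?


Run the CF algorithm for sqrt(164).
a_0 = floor(sqrt(164)) = 12; set m_0=0, q_0=1.
Recurrence: m' = q*a - m,  q' = (d - m'^2)/q,  a' = floor((a_0 + m')/q').
  step 1: m=12, q=20, a=1
  step 2: m=8, q=5, a=4
  step 3: m=12, q=4, a=6
  step 4: m=12, q=5, a=4
  step 5: m=8, q=20, a=1
  step 6: m=12, q=1, a=24
a_6 = 2*a_0 = 24, so the period closes here.
sqrt(164) = [12; 1, 4, 6, 4, 1, 24]
Period length = 6

6


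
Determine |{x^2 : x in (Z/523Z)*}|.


For prime p, the number of non-zero quadratic residues is (p-1)/2.
= (523-1)/2
= 261

261


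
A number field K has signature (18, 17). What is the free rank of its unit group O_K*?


By Dirichlet's unit theorem:
rank = r1 + r2 - 1
= 18 + 17 - 1
= 34

34


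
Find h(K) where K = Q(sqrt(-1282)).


K = Q(sqrt(-1282)). d mod 4 = 2, so D = disc(K) = 4d = -5128
h(K) equals the number of primitive reduced positive-definite forms (a, b, c) = a*x^2 + b*x*y + c*y^2 with b^2 - 4ac = D,
where reduced means |b| <= a <= c, with b >= 0 whenever |b| = a or a = c, and primitive means gcd(a, b, c) = 1.
Reduced forces 3a^2 <= |D| = 5128, so 1 <= a <= 41; b must have the parity of D, and c = (b^2 - D)/(4a) must be an integer >= a.
Enumerate a = 1..41, b in [-a, a]:
  a=1: (1, 0, 1282)  [1]
  a=2: (2, 0, 641)  [1]
  a=3..10: none
  a=11: (11, -8, 118), (11, 8, 118)  [2]
  a=12..21: none
  a=22: (22, -8, 59), (22, 8, 59)  [2]
  a=23: (23, -22, 61), (23, 22, 61)  [2]
  a=24..28: none
  a=29: (29, -18, 47), (29, 18, 47)  [2]
  a=30: none
  a=31: (31, -24, 46), (31, 24, 46)  [2]
  a=32..41: none
Total reduced forms: 1 + 1 + 2 + 2 + 2 + 2 + 2 = 12
h = 12

12


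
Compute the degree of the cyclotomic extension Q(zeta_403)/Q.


The degree equals Euler's totient phi(403).
403 = 13 * 31
phi(403) = 360

360


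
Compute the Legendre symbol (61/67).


p = 67 is prime, so compute (61/67) with the reciprocity algorithm (Jacobi-symbol steps: pull out 2s via (2/n), flip via reciprocity, reduce):
  reciprocity: (61/67) -> +(67/61)
  reduce: (6/61)
  pull out 2: (2/61) = -1  (since 61 mod 8 = 5)
  reciprocity: (3/61) -> +(61/3)
  reduce: (1/3)
  (1/3) = 1
Product of signs = -1
(61/67) = -1

-1


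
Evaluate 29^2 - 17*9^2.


x^2 - d*y^2
= 29^2 - 17*9^2
= 841 - 1377
= -536

-536


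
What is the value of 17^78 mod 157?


p = 157 is prime and the exponent is (p-1)/2 = 78, so by Euler's criterion 17^78 = (17/157) = +1 or -1 mod 157.
Compute by square-and-multiply:
  78 = 64 + 8 + 4 + 2 (binary 1001110)
  Repeated squaring mod 157: 17^1 = 17, 17^2 = 132, 17^4 = 154, 17^8 = 9, 17^16 = 81, 17^32 = 124, 17^64 = 147
  17^78 = 17^64 * 17^8 * 17^4 * 17^2 = 147 * 9 * 154 * 132 mod 157
    147 * 9 = 1323 = 67 mod 157
    67 * 154 = 10318 = 113 mod 157
    113 * 132 = 14916 = 1 mod 157
  17^78 = 1 mod 157
Result 1: 17 is a quadratic residue mod 157.
17^78 mod 157 = 1

1


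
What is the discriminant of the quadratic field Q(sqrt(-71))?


For K = Q(sqrt(d)) with d squarefree: disc(K) = d if d = 1 mod 4, and disc(K) = 4d if d = 2 or 3 mod 4.
Here d = -71, and d mod 4 = 1.
d = 1 mod 4 (O_K = Z[(1+sqrt(d))/2]), so disc(K) = d = -71

-71


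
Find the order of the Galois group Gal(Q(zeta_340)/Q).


|Gal(Q(zeta_340)/Q)| = phi(340)
= 128

128


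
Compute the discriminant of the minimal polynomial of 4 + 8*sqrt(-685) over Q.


The element 4 + 8*sqrt(-685) has minimal polynomial:
x^2 - 8*x + 43856
Discriminant = (-8)^2 - 4*(43856)
= 64 - 175424
= -175360

-175360


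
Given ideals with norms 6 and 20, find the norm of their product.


N(IJ) = N(I) * N(J)
= 6 * 20
= 120

120


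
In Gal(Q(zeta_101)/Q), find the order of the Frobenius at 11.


The Frobenius at p in Gal(Q(zeta_n)/Q) = (Z/nZ)* is the class of p, so its order is ord_101(11), the smallest k >= 1 with 11^k = 1 mod 101.
n = 101 = 101, phi(101) = 100; the order divides phi(n).
Divisors of 100: 1, 2, 4, 5, 10, 20, 25, 50, 100
Repeated squaring mod 101: 11^1 = 11, 11^2 = 20, 11^4 = 97, 11^8 = 16, 11^16 = 54, 11^32 = 88, 11^64 = 68
Test divisors in increasing order:
  k=1: 11^1 = 11 mod 101
  k=2: 11^2 = 20 mod 101
  k=4: 11^4 = 97 mod 101
  k=5: 11^5 = 97 * 11 = 57 mod 101
  k=10: 11^10 = 16 * 20 = 17 mod 101
  k=20: 11^20 = 54 * 97 = 87 mod 101
  k=25: 11^25 = 54 * 16 * 11 = 10 mod 101
  k=50: 11^50 = 88 * 54 * 20 = 100 mod 101
  k=100: 11^100 = 68 * 88 * 97 = 1 mod 101  <- first divisor giving 1
Order = 100

100


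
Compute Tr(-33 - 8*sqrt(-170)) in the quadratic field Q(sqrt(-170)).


Tr(a + b*sqrt(d)) = (a + b*sqrt(d)) + (a - b*sqrt(d)) = 2a
= 2 * (-33)
= -66

-66


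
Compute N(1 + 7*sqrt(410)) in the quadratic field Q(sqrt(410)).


N(a + b*sqrt(d)) = a^2 - d*b^2
= (1)^2 - (410)*(7)^2
= 1 - 20090
= -20089

-20089


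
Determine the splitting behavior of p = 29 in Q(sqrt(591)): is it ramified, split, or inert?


K = Q(sqrt(591)). Since d mod 4 = 3, disc(K) = 2364.
Check p | disc: 2364 mod 29 = 15.
p does not divide disc. Compute Legendre symbol (d/p):
11^((29-1)/2) mod 29 = -1
(d/p) = -1, so p is inert: (p) stays prime with e=1, f=2, g=1.
Therefore p is inert.

inert


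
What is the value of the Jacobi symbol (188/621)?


Compute (188/621) via quadratic reciprocity:
  pull out 2: (2/621) = -1  (since 621 mod 8 = 5)
  pull out 2: (2/621) = -1  (since 621 mod 8 = 5)
  reciprocity: (47/621) -> +(621/47)
  reduce: (10/47)
  pull out 2: (2/47) = +1  (since 47 mod 8 = 7)
  reciprocity: (5/47) -> +(47/5)
  reduce: (2/5)
  pull out 2: (2/5) = -1  (since 5 mod 8 = 5)
  (1/5) = 1
Product of signs = -1

-1


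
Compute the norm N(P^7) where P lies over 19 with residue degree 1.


N(P^a) = p^(a*f)
= 19^(7*1)
= 19^7
= 893871739

893871739


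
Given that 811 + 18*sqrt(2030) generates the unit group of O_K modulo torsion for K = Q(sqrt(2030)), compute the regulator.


epsilon = 811 + 18*sqrt(2030)
= 1621.9994
R = ln(1621.9994)
= 7.3914

7.3914


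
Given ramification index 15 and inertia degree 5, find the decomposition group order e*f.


|D_P| = e * f
= 15 * 5
= 75

75


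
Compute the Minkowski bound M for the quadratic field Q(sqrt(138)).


d = 138, d mod 4 = 2, so disc(K) = 4d = 552; |disc(K)| = 552
Real quadratic field, so n = 2, s = r2 = 0, r1 = 2
M = (n!/n^n) * (4/pi)^s * sqrt(|disc(K)|) = (2!/2^2) * (4/pi)^0 * sqrt(552)
= 0.5 * 1.000000 * 23.494680
= 11.7473

11.7473


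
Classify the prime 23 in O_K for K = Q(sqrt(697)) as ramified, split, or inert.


K = Q(sqrt(697)). Since d mod 4 = 1, disc(K) = 697.
Check p | disc: 697 mod 23 = 7.
p does not divide disc. Compute Legendre symbol (d/p):
7^((23-1)/2) mod 23 = -1
(d/p) = -1, so p is inert: (p) stays prime with e=1, f=2, g=1.
Therefore p is inert.

inert


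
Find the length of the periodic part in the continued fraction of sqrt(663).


Run the CF algorithm for sqrt(663).
a_0 = floor(sqrt(663)) = 25; set m_0=0, q_0=1.
Recurrence: m' = q*a - m,  q' = (d - m'^2)/q,  a' = floor((a_0 + m')/q').
  step 1: m=25, q=38, a=1
  step 2: m=13, q=13, a=2
  step 3: m=13, q=38, a=1
  step 4: m=25, q=1, a=50
a_4 = 2*a_0 = 50, so the period closes here.
sqrt(663) = [25; 1, 2, 1, 50]
Period length = 4

4


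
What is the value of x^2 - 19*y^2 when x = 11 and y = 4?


x^2 - d*y^2
= 11^2 - 19*4^2
= 121 - 304
= -183

-183


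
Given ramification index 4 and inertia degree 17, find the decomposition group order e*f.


|D_P| = e * f
= 4 * 17
= 68

68


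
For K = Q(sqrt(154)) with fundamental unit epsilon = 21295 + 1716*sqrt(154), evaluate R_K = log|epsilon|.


epsilon = 21295 + 1716*sqrt(154)
= 42590.0000
R = ln(42590.0000)
= 10.6594

10.6594


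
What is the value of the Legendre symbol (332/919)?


p = 919 is prime, so compute (332/919) with the reciprocity algorithm (Jacobi-symbol steps: pull out 2s via (2/n), flip via reciprocity, reduce):
  pull out 2: (2/919) = +1  (since 919 mod 8 = 7)
  pull out 2: (2/919) = +1  (since 919 mod 8 = 7)
  reciprocity: (83/919) -> -(919/83)
  reduce: (6/83)
  pull out 2: (2/83) = -1  (since 83 mod 8 = 3)
  reciprocity: (3/83) -> -(83/3)
  reduce: (2/3)
  pull out 2: (2/3) = -1  (since 3 mod 8 = 3)
  (1/3) = 1
Product of signs = 1
(332/919) = 1

1


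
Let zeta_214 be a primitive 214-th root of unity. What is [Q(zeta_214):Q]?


The degree equals Euler's totient phi(214).
214 = 2 * 107
phi(214) = 106

106


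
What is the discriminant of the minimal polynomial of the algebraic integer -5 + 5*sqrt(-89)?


The element -5 + 5*sqrt(-89) has minimal polynomial:
x^2 + 10*x + 2250
Discriminant = (10)^2 - 4*(2250)
= 100 - 9000
= -8900

-8900


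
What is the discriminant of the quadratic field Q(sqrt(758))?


For K = Q(sqrt(d)) with d squarefree: disc(K) = d if d = 1 mod 4, and disc(K) = 4d if d = 2 or 3 mod 4.
Here d = 758, and d mod 4 = 2.
d = 2 mod 4, not 1 (O_K = Z[sqrt(d)]), so disc(K) = 4d = 4 * (758) = 3032

3032


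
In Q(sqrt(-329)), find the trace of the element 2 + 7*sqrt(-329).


Tr(a + b*sqrt(d)) = (a + b*sqrt(d)) + (a - b*sqrt(d)) = 2a
= 2 * (2)
= 4

4


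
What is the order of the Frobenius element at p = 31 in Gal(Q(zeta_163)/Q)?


The Frobenius at p in Gal(Q(zeta_n)/Q) = (Z/nZ)* is the class of p, so its order is ord_163(31), the smallest k >= 1 with 31^k = 1 mod 163.
n = 163 = 163, phi(163) = 162; the order divides phi(n).
Divisors of 162: 1, 2, 3, 6, 9, 18, 27, 54, 81, 162
Repeated squaring mod 163: 31^1 = 31, 31^2 = 146, 31^4 = 126, 31^8 = 65, 31^16 = 150, 31^32 = 6, 31^64 = 36, 31^128 = 155
Test divisors in increasing order:
  k=1: 31^1 = 31 mod 163
  k=2: 31^2 = 146 mod 163
  k=3: 31^3 = 146 * 31 = 125 mod 163
  k=6: 31^6 = 126 * 146 = 140 mod 163
  k=9: 31^9 = 65 * 31 = 59 mod 163
  k=18: 31^18 = 150 * 146 = 58 mod 163
  k=27: 31^27 = 150 * 65 * 146 * 31 = 162 mod 163
  k=54: 31^54 = 6 * 150 * 126 * 146 = 1 mod 163  <- first divisor giving 1
Order = 54

54


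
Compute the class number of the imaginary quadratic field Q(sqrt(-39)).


K = Q(sqrt(-39)). d mod 4 = 1, so D = disc(K) = d = -39
h(K) equals the number of primitive reduced positive-definite forms (a, b, c) = a*x^2 + b*x*y + c*y^2 with b^2 - 4ac = D,
where reduced means |b| <= a <= c, with b >= 0 whenever |b| = a or a = c, and primitive means gcd(a, b, c) = 1.
Reduced forces 3a^2 <= |D| = 39, so 1 <= a <= 3; b must have the parity of D, and c = (b^2 - D)/(4a) must be an integer >= a.
Enumerate a = 1..3, b in [-a, a]:
  a=1: (1, 1, 10)  [1]
  a=2: (2, -1, 5), (2, 1, 5)  [2]
  a=3: (3, 3, 4)  [1]
Total reduced forms: 1 + 2 + 1 = 4
h = 4

4


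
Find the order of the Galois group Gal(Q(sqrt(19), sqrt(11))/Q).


The 2 square roots of distinct primes are multiplicatively independent over Q,
so [K:Q] = 2^2 and Gal(K/Q) is isomorphic to (Z/2Z)^2.
|Gal| = 2^2 = 4

4


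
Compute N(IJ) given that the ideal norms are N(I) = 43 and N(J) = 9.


N(IJ) = N(I) * N(J)
= 43 * 9
= 387

387


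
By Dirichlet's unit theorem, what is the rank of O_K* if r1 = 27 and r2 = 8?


By Dirichlet's unit theorem:
rank = r1 + r2 - 1
= 27 + 8 - 1
= 34

34


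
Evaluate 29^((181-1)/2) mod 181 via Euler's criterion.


p = 181 is prime and the exponent is (p-1)/2 = 90, so by Euler's criterion 29^90 = (29/181) = +1 or -1 mod 181.
Compute by square-and-multiply:
  90 = 64 + 16 + 8 + 2 (binary 1011010)
  Repeated squaring mod 181: 29^1 = 29, 29^2 = 117, 29^4 = 114, 29^8 = 145, 29^16 = 29, 29^32 = 117, 29^64 = 114
  29^90 = 29^64 * 29^16 * 29^8 * 29^2 = 114 * 29 * 145 * 117 mod 181
    114 * 29 = 3306 = 48 mod 181
    48 * 145 = 6960 = 82 mod 181
    82 * 117 = 9594 = 1 mod 181
  29^90 = 1 mod 181
Result 1: 29 is a quadratic residue mod 181.
29^90 mod 181 = 1

1


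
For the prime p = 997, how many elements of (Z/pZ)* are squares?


For prime p, the number of non-zero quadratic residues is (p-1)/2.
= (997-1)/2
= 498

498


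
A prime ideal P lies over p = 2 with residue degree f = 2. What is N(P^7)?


N(P^a) = p^(a*f)
= 2^(7*2)
= 2^14
= 16384

16384


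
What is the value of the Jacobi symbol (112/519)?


Compute (112/519) via quadratic reciprocity:
  pull out 2: (2/519) = +1  (since 519 mod 8 = 7)
  pull out 2: (2/519) = +1  (since 519 mod 8 = 7)
  pull out 2: (2/519) = +1  (since 519 mod 8 = 7)
  pull out 2: (2/519) = +1  (since 519 mod 8 = 7)
  reciprocity: (7/519) -> -(519/7)
  reduce: (1/7)
  (1/7) = 1
Product of signs = -1

-1


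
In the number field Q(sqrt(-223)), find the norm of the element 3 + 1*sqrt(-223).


N(a + b*sqrt(d)) = a^2 - d*b^2
= (3)^2 - (-223)*(1)^2
= 9 + 223
= 232

232


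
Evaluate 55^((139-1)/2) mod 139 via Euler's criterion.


p = 139 is prime and the exponent is (p-1)/2 = 69, so by Euler's criterion 55^69 = (55/139) = +1 or -1 mod 139.
Compute by square-and-multiply:
  69 = 64 + 4 + 1 (binary 1000101)
  Repeated squaring mod 139: 55^1 = 55, 55^2 = 106, 55^4 = 116, 55^8 = 112, 55^16 = 34, 55^32 = 44, 55^64 = 129
  55^69 = 55^64 * 55^4 * 55^1 = 129 * 116 * 55 mod 139
    129 * 116 = 14964 = 91 mod 139
    91 * 55 = 5005 = 1 mod 139
  55^69 = 1 mod 139
Result 1: 55 is a quadratic residue mod 139.
55^69 mod 139 = 1

1


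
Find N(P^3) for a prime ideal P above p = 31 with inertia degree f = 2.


N(P^a) = p^(a*f)
= 31^(3*2)
= 31^6
= 887503681

887503681


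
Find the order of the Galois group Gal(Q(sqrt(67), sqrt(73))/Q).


The 2 square roots of distinct primes are multiplicatively independent over Q,
so [K:Q] = 2^2 and Gal(K/Q) is isomorphic to (Z/2Z)^2.
|Gal| = 2^2 = 4

4


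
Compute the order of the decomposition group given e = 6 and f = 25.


|D_P| = e * f
= 6 * 25
= 150

150


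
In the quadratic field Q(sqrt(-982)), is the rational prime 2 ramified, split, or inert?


K = Q(sqrt(-982)). Since d mod 4 = 2, disc(K) = -3928.
Check p | disc: -3928 mod 2 = 0.
p divides disc, so p ramifies: (p) = P^2 with e=2, f=1, g=1.
Therefore p is ramified.

ramified


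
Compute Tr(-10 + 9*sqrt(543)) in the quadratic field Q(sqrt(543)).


Tr(a + b*sqrt(d)) = (a + b*sqrt(d)) + (a - b*sqrt(d)) = 2a
= 2 * (-10)
= -20

-20


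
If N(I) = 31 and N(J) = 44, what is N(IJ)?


N(IJ) = N(I) * N(J)
= 31 * 44
= 1364

1364


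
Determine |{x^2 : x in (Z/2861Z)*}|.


For prime p, the number of non-zero quadratic residues is (p-1)/2.
= (2861-1)/2
= 1430

1430


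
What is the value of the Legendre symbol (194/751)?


p = 751 is prime, so compute (194/751) with the reciprocity algorithm (Jacobi-symbol steps: pull out 2s via (2/n), flip via reciprocity, reduce):
  pull out 2: (2/751) = +1  (since 751 mod 8 = 7)
  reciprocity: (97/751) -> +(751/97)
  reduce: (72/97)
  pull out 2: (2/97) = +1  (since 97 mod 8 = 1)
  pull out 2: (2/97) = +1  (since 97 mod 8 = 1)
  pull out 2: (2/97) = +1  (since 97 mod 8 = 1)
  reciprocity: (9/97) -> +(97/9)
  reduce: (7/9)
  reciprocity: (7/9) -> +(9/7)
  reduce: (2/7)
  pull out 2: (2/7) = +1  (since 7 mod 8 = 7)
  (1/7) = 1
Product of signs = 1
(194/751) = 1

1


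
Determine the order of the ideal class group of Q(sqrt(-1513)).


K = Q(sqrt(-1513)). d mod 4 = 3, so D = disc(K) = 4d = -6052
h(K) equals the number of primitive reduced positive-definite forms (a, b, c) = a*x^2 + b*x*y + c*y^2 with b^2 - 4ac = D,
where reduced means |b| <= a <= c, with b >= 0 whenever |b| = a or a = c, and primitive means gcd(a, b, c) = 1.
Reduced forces 3a^2 <= |D| = 6052, so 1 <= a <= 44; b must have the parity of D, and c = (b^2 - D)/(4a) must be an integer >= a.
Enumerate a = 1..44, b in [-a, a]:
  a=1: (1, 0, 1513)  [1]
  a=2: (2, 2, 757)  [1]
  a=3..10: none
  a=11: (11, -8, 139), (11, 8, 139)  [2]
  a=12..16: none
  a=17: (17, 0, 89)  [1]
  a=18: none
  a=19: (19, -16, 83), (19, 16, 83)  [2]
  a=20..21: none
  a=22: (22, -14, 71), (22, 14, 71)  [2]
  a=23..28: none
  a=29: (29, -26, 58), (29, 26, 58)  [2]
  a=30..33: none
  a=34: (34, 34, 53)  [1]
  a=35..36: none
  a=37: (37, -4, 41), (37, 4, 41)  [2]
  a=38: (38, -22, 43), (38, 22, 43)  [2]
  a=39..44: none
Total reduced forms: 1 + 1 + 2 + 1 + 2 + 2 + 2 + 1 + 2 + 2 = 16
h = 16

16


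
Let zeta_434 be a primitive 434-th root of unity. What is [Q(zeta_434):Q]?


The degree equals Euler's totient phi(434).
434 = 2 * 7 * 31
phi(434) = 180

180


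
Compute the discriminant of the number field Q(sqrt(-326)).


For K = Q(sqrt(d)) with d squarefree: disc(K) = d if d = 1 mod 4, and disc(K) = 4d if d = 2 or 3 mod 4.
Here d = -326, and d mod 4 = 2.
d = 2 mod 4, not 1 (O_K = Z[sqrt(d)]), so disc(K) = 4d = 4 * (-326) = -1304

-1304


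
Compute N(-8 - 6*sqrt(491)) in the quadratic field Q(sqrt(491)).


N(a + b*sqrt(d)) = a^2 - d*b^2
= (-8)^2 - (491)*(-6)^2
= 64 - 17676
= -17612

-17612


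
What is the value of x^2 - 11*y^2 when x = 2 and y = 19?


x^2 - d*y^2
= 2^2 - 11*19^2
= 4 - 3971
= -3967

-3967


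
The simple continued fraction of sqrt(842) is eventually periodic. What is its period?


Run the CF algorithm for sqrt(842).
a_0 = floor(sqrt(842)) = 29; set m_0=0, q_0=1.
Recurrence: m' = q*a - m,  q' = (d - m'^2)/q,  a' = floor((a_0 + m')/q').
  step 1: m=29, q=1, a=58
a_1 = 2*a_0 = 58, so the period closes here.
sqrt(842) = [29; 58]
Period length = 1

1
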